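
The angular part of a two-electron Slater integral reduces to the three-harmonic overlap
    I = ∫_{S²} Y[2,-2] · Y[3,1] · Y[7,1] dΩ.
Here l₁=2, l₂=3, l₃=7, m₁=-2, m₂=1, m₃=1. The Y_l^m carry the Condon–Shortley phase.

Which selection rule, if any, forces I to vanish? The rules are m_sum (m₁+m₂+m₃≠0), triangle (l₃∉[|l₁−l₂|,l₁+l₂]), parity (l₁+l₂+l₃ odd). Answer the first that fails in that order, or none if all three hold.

m₁+m₂+m₃ = -2 + 1 + 1 = 0  ✓
triangle: need |l₁−l₂| ≤ l₃ ≤ l₁+l₂ = [1,5]; l₃=7 is outside  ✗
parity: l₁+l₂+l₃ = 12 is even

triangle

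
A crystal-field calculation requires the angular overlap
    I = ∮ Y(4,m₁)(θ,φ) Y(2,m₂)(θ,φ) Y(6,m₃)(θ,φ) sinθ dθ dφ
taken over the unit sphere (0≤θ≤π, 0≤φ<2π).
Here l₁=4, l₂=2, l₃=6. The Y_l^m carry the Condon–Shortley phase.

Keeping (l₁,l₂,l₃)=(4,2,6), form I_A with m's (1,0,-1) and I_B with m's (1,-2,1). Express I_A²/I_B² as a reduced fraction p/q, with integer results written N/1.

Same 4,2,6: normalisation and zero-m 3j drop out of the ratio.
A: Δ: 0! 8! 4! / 13! → 1/6435; sum: t=0:+1/2880 = 1/2880; 3j²(4 2 6; 1 0 -1) = Δ·Π!·Σ² = 14/429  (sign -1)
B: Δ: 0! 8! 4! / 13! → 1/6435; sum: t=0:+1/17280 = 1/17280; 3j²(4 2 6; 1 -2 1) = Δ·Π!·Σ² = 7/1287  (sign -1)
I_A²/I_B² = (14/429)/(7/1287) = 6/1

6/1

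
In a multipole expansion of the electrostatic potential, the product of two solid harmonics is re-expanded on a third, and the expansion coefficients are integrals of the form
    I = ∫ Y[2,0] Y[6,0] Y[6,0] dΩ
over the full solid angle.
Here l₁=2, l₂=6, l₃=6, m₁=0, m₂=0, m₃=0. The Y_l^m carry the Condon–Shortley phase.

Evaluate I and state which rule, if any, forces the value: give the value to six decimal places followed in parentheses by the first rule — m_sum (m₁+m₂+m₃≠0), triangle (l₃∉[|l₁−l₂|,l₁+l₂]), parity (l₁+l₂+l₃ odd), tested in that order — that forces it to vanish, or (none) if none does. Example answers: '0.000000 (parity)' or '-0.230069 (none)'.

0.160563 (none)

Checks pass: Σm=0; 14 even; l₃=6∈[4,8].
(2·2+1)(2·6+1)(2·6+1) = 845
Δ: 2! 2! 10! / 15! → 1/90090
sum: t=0:+1/69120 t=1:−1/14400 t=2:+1/69120 = -7/172800
3j²(2 6 6; 0 0 0) = Δ·Π!·Σ² = 14/715  (sign -1)
(m-triple is (0,0,0) — same symbol as above.)
combine: 4πI² = 845·14/715·14/715 = 196/605
take √, sign +1: I = 0.16056298
No selection rule forces the value: the integral is nonzero (none).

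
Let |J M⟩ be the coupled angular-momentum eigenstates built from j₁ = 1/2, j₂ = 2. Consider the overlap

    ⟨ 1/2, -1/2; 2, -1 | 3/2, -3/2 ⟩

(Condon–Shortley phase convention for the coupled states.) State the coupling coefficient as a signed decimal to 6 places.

j₁+j₂−J=1  J+j₁−j₂=0  J−j₁+j₂=3  j₁+j₂+J+1=5
(j₁±m₁, j₂±m₂, J±M) = (0,1,1,3,0,3)
P² = 36/5
sum k=1..1:
  [1] −1/6 = -1/6
S = -1/6
C² = P²·S² = 1/5 ; C = -0.447214

−√(1/5) ≈ -0.447214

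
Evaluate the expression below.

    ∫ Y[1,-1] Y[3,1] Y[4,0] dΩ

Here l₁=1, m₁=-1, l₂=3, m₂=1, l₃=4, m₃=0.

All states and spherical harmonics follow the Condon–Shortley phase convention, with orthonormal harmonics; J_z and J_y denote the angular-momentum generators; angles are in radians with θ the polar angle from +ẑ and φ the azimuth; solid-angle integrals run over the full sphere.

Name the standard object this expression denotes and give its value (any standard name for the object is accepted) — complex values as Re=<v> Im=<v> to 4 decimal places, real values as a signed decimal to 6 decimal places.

Gaunt coefficient, +0.150786

This is a Gaunt coefficient — the integral of a triple product of spherical harmonics over the sphere.
m-sum 0 ✓  L=8 even ✓  2≤4≤4 ✓
Π(2lᵢ+1) = 3×7×9 = 189
triangle coeff Δ(1,3,4) = 1/252
Σ_t [0,0]: t=0:+1/36 = 1/36
(3j)²=4/63 [(1 3 4; 0 0 0)], sign=+1
Σ_t [0,0]: t=0:+1/96 = 1/96
(3j)²=1/42 [(1 3 4; -1 1 0)], sign=+1
⇒ 4πI² = 2/7
I = (+1)√(2/7/(4π)) = 0.15078601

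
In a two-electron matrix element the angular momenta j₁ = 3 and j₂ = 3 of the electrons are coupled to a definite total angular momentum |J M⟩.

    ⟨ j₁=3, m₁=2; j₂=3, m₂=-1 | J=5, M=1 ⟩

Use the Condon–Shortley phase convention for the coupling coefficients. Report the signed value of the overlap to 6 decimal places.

+0.566947  (= +√(9/28))

√[11·1!5!5!/12! · 5!1!2!4!6!4!] = √(230400/7)
  +(−1)^0/∏(0,1,1,2,4,3)! = 1/288  (running 1/288)
  +(−1)^1/∏(1,0,0,1,5,4)! = -1/2880  (running 1/320)
⟨..|..⟩ = √(230400/7)·(1/320) = +0.566947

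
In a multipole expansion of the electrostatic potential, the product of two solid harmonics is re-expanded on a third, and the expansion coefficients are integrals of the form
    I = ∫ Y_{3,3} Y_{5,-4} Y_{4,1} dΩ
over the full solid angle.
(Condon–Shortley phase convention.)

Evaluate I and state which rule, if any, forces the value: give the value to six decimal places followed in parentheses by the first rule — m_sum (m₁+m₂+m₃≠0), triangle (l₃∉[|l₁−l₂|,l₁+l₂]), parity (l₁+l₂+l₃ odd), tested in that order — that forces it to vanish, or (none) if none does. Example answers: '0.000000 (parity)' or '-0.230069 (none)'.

-0.186208 (none)

Checks pass: Σm=0; 12 even; l₃=4∈[2,8].
(2·3+1)(2·5+1)(2·4+1) = 693
Δ: 4! 2! 6! / 13! → 1/180180
sum: t=1:−1/576 t=2:+1/144 t=3:−1/576 = 1/288
3j²(3 5 4; 0 0 0) = Δ·Π!·Σ² = 20/1001  (sign +1)
sum: t=0:+1/5760 = 1/5760
3j²(3 5 4; 3 -4 1) = Δ·Π!·Σ² = 9/286  (sign -1)
combine: 4πI² = 693·20/1001·9/286 = 810/1859
take √, sign -1: I = -0.18620781
No selection rule forces the value: the integral is nonzero (none).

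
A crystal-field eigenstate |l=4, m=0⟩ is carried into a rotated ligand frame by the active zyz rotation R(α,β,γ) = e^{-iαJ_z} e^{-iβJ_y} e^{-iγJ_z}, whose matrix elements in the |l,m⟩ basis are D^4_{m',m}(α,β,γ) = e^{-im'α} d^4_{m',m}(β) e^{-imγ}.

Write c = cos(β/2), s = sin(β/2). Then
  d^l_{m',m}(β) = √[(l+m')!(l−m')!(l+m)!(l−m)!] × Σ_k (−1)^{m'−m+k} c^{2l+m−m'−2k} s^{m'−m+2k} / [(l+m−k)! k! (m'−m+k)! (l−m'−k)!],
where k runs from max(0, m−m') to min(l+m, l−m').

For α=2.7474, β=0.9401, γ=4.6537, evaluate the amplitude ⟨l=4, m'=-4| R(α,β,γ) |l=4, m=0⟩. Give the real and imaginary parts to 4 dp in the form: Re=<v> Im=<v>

Split into d^4_{-4,0}(β=0.9401) × two z-phases.
c=cos(0.940100/2)=0.891546, s=sin(0.940100/2)=0.452931; N=√[1·40320·24·24]=4819.161753
k∈{4} keeps every argument non-negative
  k=4: (−1)^0·4819.1618/(576)·0.8915^4·0.4529^4 = +0.222460
d^4_{-4,0}(0.9401) = +0.222460
Phases: e^{-i·(-4)·2.7474}=-0.005974-0.999982i, e^{-i·(0)·4.6537}=+1.000000+0.000000i ⇒ D=-0.001329-0.222456i

Re=-0.0013 Im=-0.2225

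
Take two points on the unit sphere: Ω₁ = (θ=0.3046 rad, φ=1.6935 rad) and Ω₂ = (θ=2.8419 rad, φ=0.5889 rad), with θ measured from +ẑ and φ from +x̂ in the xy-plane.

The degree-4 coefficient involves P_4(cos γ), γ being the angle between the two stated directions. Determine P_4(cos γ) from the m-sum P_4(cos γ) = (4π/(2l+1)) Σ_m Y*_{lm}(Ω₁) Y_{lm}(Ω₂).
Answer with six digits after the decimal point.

Term-by-term m-sum for l=4 (normalisation 4π/9 = 1.396263):
  m=-4: (0.003158, 0.001688) × (-0.002376, -0.002379) = (-0.000003, -0.000012)  (running Σ = (-0.000003, -0.000012))
  m=-3: (0.011591, -0.030053) × (0.005990, 0.030183) = (0.000977, 0.000170)  (running Σ = (0.000973, 0.000158))
  m=-2: (-0.156749, -0.039259) × (0.060182, -0.145171) = (-0.015133, 0.020393)  (running Σ = (-0.014160, 0.020551))
  m=-1: (-0.055836, 0.452760) × (-0.376157, 0.251259) = (-0.092757, -0.184338)  (running Σ = (-0.106917, -0.163787))
  m=0: (0.495636, -0.000000) × (0.505606, 0.000000) = (0.250596, 0.000000)  (running Σ = (0.143679, -0.163787))
  m=1: (0.055836, 0.452760) × (0.376157, 0.251259) = (-0.092757, 0.184338)  (running Σ = (0.050922, 0.020551))
  m=2: (-0.156749, 0.039259) × (0.060182, 0.145171) = (-0.015133, -0.020393)  (running Σ = (0.035789, 0.000158))
  m=3: (-0.011591, -0.030053) × (-0.005990, 0.030183) = (0.000977, -0.000170)  (running Σ = (0.036766, -0.000012))
  m=4: (0.003158, -0.001688) × (-0.002376, 0.002379) = (-0.000003, 0.000012)  (running Σ = (0.036762, -0.000000))
Σ over m = (0.036762, -0.000000); ×(4π/9) → (0.051330, -0.000000). Real part: 0.051330

0.051330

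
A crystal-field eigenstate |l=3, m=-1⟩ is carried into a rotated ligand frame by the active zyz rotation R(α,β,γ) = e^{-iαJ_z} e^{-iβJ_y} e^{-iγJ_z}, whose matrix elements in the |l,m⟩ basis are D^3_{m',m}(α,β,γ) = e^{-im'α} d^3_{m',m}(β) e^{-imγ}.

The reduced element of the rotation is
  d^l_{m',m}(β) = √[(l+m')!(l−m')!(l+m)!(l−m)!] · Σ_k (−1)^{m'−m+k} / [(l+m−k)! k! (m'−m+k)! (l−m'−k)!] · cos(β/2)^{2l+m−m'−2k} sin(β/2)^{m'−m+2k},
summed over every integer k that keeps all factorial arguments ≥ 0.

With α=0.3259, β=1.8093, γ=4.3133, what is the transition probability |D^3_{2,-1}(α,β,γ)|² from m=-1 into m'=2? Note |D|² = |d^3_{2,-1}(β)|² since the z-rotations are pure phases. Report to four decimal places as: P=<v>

P=0.0191

D^3_{2,-1}(0.3259,1.8093,4.3133) = e^{-i·2·0.3259}·d^3_{2,-1}(1.8093)·e^{-i·-1·4.3133}. Compute d first:
Half-angle: c=0.617961, s=0.786209. N=√(120·1·2·24)=75.894664
k∈{0,1} keeps every argument non-negative
  k=0: (−1)^3·75.8947/(12)·0.6180^3·0.7862^3 = -0.725315
  k=1: (−1)^4·75.8947/(24)·0.6180^1·0.7862^5 = +0.587017
d^3_{2,-1}(1.8093) = -0.725315 +0.587017 = -0.138298
|D^3_{2,-1}|² = |d^3_{2,-1}(β)|² = (-0.138298)² = 0.019126 (the z-rotation phases have unit modulus)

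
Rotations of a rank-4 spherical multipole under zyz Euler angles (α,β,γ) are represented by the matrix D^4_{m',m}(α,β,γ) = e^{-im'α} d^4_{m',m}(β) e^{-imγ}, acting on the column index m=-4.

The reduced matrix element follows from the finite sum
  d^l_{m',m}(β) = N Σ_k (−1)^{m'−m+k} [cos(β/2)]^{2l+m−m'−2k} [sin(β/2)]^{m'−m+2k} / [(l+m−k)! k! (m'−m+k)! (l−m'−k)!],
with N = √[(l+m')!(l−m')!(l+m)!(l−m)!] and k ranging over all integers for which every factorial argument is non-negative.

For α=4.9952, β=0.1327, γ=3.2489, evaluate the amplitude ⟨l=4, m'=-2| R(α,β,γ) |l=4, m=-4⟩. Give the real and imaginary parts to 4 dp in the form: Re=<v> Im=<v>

Re=-0.0125 Im=-0.0193

First d^4_{-2,-4}(β=0.1327), then the phase factors e^{-i(-2)α} and e^{-i(-4)γ}:
Half-angle: c=0.997800, s=0.066301. N=√(2·720·1·40320)=7619.763776
k: max(0,(-4)−(-2))=0 … min(4+(-4),4−(-2))=0
  k=0: (−1)^2·7619.7638/(1440)·0.9978^6·0.0663^2 = +0.022955
d^4_{-2,-4}(0.1327) = +0.022955
Attach z-rotation phases: D = e^{-i(-2)(4.9952)}·(+0.022955)·e^{-i(-4)(3.2489)} = -0.012502-0.019252i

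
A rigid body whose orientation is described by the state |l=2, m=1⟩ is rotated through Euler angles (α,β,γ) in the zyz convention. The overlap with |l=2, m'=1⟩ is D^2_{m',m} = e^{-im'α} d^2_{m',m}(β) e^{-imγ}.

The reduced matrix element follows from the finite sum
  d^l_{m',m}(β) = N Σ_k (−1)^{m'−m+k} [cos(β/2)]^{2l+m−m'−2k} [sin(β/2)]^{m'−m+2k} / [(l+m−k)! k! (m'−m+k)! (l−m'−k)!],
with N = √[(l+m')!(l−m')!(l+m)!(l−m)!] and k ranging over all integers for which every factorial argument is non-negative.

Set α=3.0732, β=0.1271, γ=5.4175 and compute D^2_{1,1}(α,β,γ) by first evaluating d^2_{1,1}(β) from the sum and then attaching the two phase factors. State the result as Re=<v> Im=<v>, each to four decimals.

D^2_{1,1}(3.0732,0.1271,5.4175) = e^{-i·1·3.0732}·d^2_{1,1}(0.1271)·e^{-i·1·5.4175}. Compute d first:
With c≡cos(β/2)=0.997981 and s≡sin(β/2)=0.063507, N=[6·1·6·1]^{1/2}=6.000000
The bounds max(0,m−m')=0 and min(l+m,l−m')=1 give 2 terms
  k=0: (−1)^0·6.0000/(6)·0.9980^4·0.0635^0 = +0.991950
  k=1: (−1)^1·6.0000/(2)·0.9980^2·0.0635^2 = -0.012051
d^2_{1,1}(0.1271) = +0.991950 -0.012051 = +0.979899
D = (-0.997662-0.068339i)·(+0.979899)·(+0.648118+0.761540i) = -0.582609-0.787889i

Re=-0.5826 Im=-0.7879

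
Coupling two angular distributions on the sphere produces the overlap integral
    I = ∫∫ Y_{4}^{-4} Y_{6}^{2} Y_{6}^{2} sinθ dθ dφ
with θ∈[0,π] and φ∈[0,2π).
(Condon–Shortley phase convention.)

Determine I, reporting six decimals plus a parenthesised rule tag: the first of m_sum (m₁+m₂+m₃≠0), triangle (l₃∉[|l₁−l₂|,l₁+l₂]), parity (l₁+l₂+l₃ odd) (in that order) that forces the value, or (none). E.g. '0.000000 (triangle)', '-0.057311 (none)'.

0.176698 (none)

m-sum 0 ✓  L=16 even ✓  2≤6≤10 ✓
Π(2lᵢ+1) = 9×13×13 = 1521
triangle coeff Δ(4,6,6) = 1/15315300
Σ_t [0,4]: t=0:+1/829440 t=1:−1/25920 t=2:+1/9216 t=3:−1/25920 t=4:+1/829440 = 7/207360
(3j)²=28/2431 [(4 6 6; 0 0 0)], sign=+1
Σ_t [4,4]: t=4:+1/331776 = 1/331776
(3j)²=490/21879 [(4 6 6; -4 2 2)], sign=+1
⇒ 4πI² = 13720/34969
I = (+1)√(13720/34969/(4π)) = 0.17669755
No selection rule forces the value: the integral is nonzero (none).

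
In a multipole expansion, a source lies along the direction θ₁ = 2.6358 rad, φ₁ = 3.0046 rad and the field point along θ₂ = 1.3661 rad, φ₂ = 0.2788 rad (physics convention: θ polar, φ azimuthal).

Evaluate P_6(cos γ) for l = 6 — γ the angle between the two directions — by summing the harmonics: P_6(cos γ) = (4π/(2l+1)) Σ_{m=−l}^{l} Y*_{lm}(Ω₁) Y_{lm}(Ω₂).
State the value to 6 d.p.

Summing Y*_{l m}(θ₁,φ₁)·Y_{l m}(θ₂,φ₂) over m ∈ [−6, 6]; prefactor 4π/(2·6+1) = 0.966644:
  m=-6: (0.00425 - 0.00458j) × (-0.04334 - 0.42343j) = -0.00212 - 0.00160j  (running Σ = -0.00212 - 0.00160j)
  m=-5: (0.03027 - 0.02473j) × (0.05384 - 0.30133j) = -0.00582 - 0.01045j  (running Σ = -0.00794 - 0.01205j)
  m=-4: (0.12448 - 0.07597j) × (-0.07870 + 0.16063j) = 0.00241 + 0.02597j  (running Σ = -0.00554 + 0.01392j)
  m=-3: (0.32188 - 0.14027j) × (-0.21201 + 0.23482j) = -0.03530 + 0.10533j  (running Σ = -0.04084 + 0.11925j)
  m=-2: (0.48216 - 0.13551j) × (0.08282 - 0.05165j) = 0.03293 - 0.03613j  (running Σ = -0.00791 + 0.08312j)
  m=-1: (0.23658 - 0.03261j) × (0.30087 - 0.08613j) = 0.06837 - 0.03019j  (running Σ = 0.06046 + 0.05293j)
  m=0: (-0.35570 + 0.00000j) × (-0.07520 + 0.00000j) = 0.02675 + 0.00000j  (running Σ = 0.08721 + 0.05293j)
  m=1: (-0.23658 - 0.03261j) × (-0.30087 - 0.08613j) = 0.06837 + 0.03019j  (running Σ = 0.15559 + 0.08312j)
  m=2: (0.48216 + 0.13551j) × (0.08282 + 0.05165j) = 0.03293 + 0.03613j  (running Σ = 0.18852 + 0.11925j)
  m=3: (-0.32188 - 0.14027j) × (0.21201 + 0.23482j) = -0.03530 - 0.10533j  (running Σ = 0.15322 + 0.01392j)
  m=4: (0.12448 + 0.07597j) × (-0.07870 - 0.16063j) = 0.00241 - 0.02597j  (running Σ = 0.15562 - 0.01205j)
  m=5: (-0.03027 - 0.02473j) × (-0.05384 - 0.30133j) = -0.00582 + 0.01045j  (running Σ = 0.14980 - 0.00160j)
  m=6: (0.00425 + 0.00458j) × (-0.04334 + 0.42343j) = -0.00212 + 0.00160j  (running Σ = 0.14768 - 0.00000j)
Accumulated sum 0.14768 - 0.00000j; after 4π/(2l+1) scaling, 0.14275 - 0.00000j ⇒ P_6 = 0.142752

0.142752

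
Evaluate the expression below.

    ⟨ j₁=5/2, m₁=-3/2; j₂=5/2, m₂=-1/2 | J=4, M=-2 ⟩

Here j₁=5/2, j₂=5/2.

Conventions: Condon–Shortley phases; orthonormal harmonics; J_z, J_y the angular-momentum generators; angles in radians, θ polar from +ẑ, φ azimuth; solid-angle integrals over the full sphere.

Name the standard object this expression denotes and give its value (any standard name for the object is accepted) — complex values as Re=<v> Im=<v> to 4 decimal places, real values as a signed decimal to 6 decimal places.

Clebsch–Gordan coefficient, −√(5/28) ≈ -0.422577

This is a Clebsch–Gordan (vector-coupling) coefficient.
√[9·1!4!4!/10! · 1!4!2!3!2!6!] = √(20736/35)
  +(−1)^0/∏(0,1,4,2,0,2)! = 1/96  (running 1/96)
  +(−1)^1/∏(1,0,3,1,1,3)! = -1/36  (running -5/288)
⟨..|..⟩ = √(20736/35)·(-5/288) = -0.422577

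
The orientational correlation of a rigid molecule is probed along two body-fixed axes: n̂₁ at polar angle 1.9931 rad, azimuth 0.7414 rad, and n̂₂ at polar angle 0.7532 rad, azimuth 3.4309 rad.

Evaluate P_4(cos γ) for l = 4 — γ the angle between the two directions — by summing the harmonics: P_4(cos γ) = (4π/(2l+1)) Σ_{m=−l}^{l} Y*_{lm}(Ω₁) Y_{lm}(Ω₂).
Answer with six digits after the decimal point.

Term-by-term m-sum for l=4 (normalisation 4π/9 = 1.396263):
  m=-4: (-0.301609+0.053636i) × (+0.038923-0.088687i) = -0.006983+0.028836i  (running Σ = -0.006983+0.028836i)
  m=-3: (+0.236674-0.309140i) × (-0.188865+0.222925i) = +0.024216+0.111146i  (running Σ = +0.017233+0.139983i)
  m=-2: (+0.004303+0.048772i) × (+0.357069-0.233234i) = +0.012912+0.016411i  (running Σ = +0.030145+0.156394i)
  m=-1: (+0.237939+0.217872i) × (-0.164079+0.048839i) = -0.049682-0.024127i  (running Σ = -0.019537+0.132267i)
  m=0: (-0.111279-0.000000i) × (-0.322951+0.000000i) = +0.035938+0.000000i  (running Σ = +0.016401+0.132267i)
  m=1: (-0.237939+0.217872i) × (+0.164079+0.048839i) = -0.049682+0.024127i  (running Σ = -0.033281+0.156394i)
  m=2: (+0.004303-0.048772i) × (+0.357069+0.233234i) = +0.012912-0.016411i  (running Σ = -0.020369+0.139983i)
  m=3: (-0.236674-0.309140i) × (+0.188865+0.222925i) = +0.024216-0.111146i  (running Σ = +0.003846+0.028836i)
  m=4: (-0.301609-0.053636i) × (+0.038923+0.088687i) = -0.006983-0.028836i  (running Σ = -0.003136-0.000000i)
Accumulated sum -0.003136-0.000000i; after 4π/(2l+1) scaling, -0.004379-0.000000i ⇒ P_4 = -0.004379

-0.004379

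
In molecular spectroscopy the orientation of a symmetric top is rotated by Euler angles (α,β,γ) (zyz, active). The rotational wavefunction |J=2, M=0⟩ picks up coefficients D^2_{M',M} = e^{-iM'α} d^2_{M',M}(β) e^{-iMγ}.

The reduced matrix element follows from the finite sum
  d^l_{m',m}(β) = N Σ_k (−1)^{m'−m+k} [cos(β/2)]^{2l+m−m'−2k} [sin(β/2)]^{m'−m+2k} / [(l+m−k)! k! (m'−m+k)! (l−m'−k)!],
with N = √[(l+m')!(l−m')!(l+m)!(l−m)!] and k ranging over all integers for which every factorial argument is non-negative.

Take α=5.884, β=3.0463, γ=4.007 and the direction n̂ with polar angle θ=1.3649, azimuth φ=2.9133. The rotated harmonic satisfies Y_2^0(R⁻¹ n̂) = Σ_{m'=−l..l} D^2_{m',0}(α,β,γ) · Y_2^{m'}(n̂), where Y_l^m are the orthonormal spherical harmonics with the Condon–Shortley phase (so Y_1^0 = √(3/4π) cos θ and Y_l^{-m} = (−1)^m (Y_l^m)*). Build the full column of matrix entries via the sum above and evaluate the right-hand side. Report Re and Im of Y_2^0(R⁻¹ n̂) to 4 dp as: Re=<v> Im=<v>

Re=-0.2329 Im=0.0000

Need the full column D^2_{m',0} for m'=−2..2 at α=5.8840, β=3.0463, γ=4.0070.
cos(β/2)=0.047628, sin(β/2)=0.998865
d^2_{-2,0}: single k=2 term ⇒ +0.005544;  D = +0.003869-0.003971i
d^2_{-1,0}: k∈[1..2] ⇒ +0.000264 -0.116268 = -0.116004;  D = -0.106883+0.045087i
d^2_{0,0}: k∈[0..2] ⇒ +0.000005 -0.009053 +0.995468 = +0.986420;  D = +0.986420+0.000000i
d^2_{1,0}: k∈[0..1] ⇒ -0.000264 +0.116268 = +0.116004;  D = +0.106883+0.045087i
d^2_{2,0}: single k=0 term ⇒ +0.005544;  D = +0.003869+0.003971i
Y_2^{m'}(θ=1.3649,φ=2.9133) and Σ D·Y over m':
  (+0.0039-0.0040i)·(+0.3322+0.1632i)  (-0.1069+0.0451i)·(-0.1506-0.0350i)  (+0.9864+0.0000i)·(-0.2758+0.0000i)  (+0.1069+0.0451i)·(+0.1506-0.0350i)  (+0.0039+0.0040i)·(+0.3322-0.1632i)
Y_2^0(R⁻¹ n̂) = -0.232884+0.000000i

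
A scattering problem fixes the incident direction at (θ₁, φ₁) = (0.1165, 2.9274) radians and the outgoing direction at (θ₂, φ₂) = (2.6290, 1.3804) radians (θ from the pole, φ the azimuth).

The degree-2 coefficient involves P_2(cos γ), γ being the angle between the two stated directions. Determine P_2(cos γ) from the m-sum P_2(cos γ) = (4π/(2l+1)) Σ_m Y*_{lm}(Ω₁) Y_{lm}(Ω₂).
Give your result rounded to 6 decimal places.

Addition theorem: P_2(cos γ) = (4π/5) Σ_m Y*_{lm}(Ω₁) Y_{lm}(Ω₂), m = −2…2:
  m=-2: (0.004747, -0.002168) × (-0.086255, -0.034531) = (-0.000484, 0.000023)  (running Σ = (-0.000484, 0.000023))
  m=-1: (-0.087152, 0.018958) × (-0.062488, 0.324224) = (-0.000701, -0.029441)  (running Σ = (-0.001185, -0.029418))
  m=0: (0.617999, -0.000000) × (0.403200, 0.000000) = (0.249177, 0.000000)  (running Σ = (0.247992, -0.029418))
  m=1: (0.087152, 0.018958) × (0.062488, 0.324224) = (-0.000701, 0.029441)  (running Σ = (0.247292, 0.000023))
  m=2: (0.004747, 0.002168) × (-0.086255, 0.034531) = (-0.000484, -0.000023)  (running Σ = (0.246807, -0.000000))
Total Σ_m = (0.246807, -0.000000). Multiply by 2.513274: (0.620294, -0.000000). P_2(cos γ) = 0.620294

0.620294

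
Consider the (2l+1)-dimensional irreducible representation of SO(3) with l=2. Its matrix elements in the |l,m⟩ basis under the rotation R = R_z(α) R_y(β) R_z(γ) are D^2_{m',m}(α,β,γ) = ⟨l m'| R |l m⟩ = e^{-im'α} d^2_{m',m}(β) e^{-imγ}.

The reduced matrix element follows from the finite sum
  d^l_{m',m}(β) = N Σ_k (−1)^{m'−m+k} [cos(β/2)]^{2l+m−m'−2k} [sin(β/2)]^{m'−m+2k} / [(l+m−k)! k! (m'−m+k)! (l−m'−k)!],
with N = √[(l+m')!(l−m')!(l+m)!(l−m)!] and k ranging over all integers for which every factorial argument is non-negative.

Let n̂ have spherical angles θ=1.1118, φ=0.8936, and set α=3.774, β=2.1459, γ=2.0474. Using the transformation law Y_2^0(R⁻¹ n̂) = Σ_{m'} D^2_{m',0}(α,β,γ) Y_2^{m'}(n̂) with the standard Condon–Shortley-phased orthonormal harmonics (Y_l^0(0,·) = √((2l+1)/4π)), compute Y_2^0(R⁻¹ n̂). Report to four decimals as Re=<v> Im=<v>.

Re=0.5707 Im=0.0000

Need the full column D^2_{m',0} for m'=−2..2 at α=3.7740, β=2.1459, γ=2.0474.
cos(β/2)=0.477534, sin(β/2)=0.878613
d^2_{-2,0}: single k=2 term ⇒ +0.431201;  D = +0.129891+0.411173i
d^2_{-1,0}: k∈[1..2] ⇒ +0.234362 -0.793365 = -0.559003;  D = +0.450896+0.330420i
d^2_{0,0}: k∈[0..2] ⇒ +0.052002 -0.704149 +0.595924 = -0.056224;  D = -0.056224+0.000000i
d^2_{1,0}: k∈[0..1] ⇒ -0.234362 +0.793365 = +0.559003;  D = -0.450896+0.330420i
d^2_{2,0}: single k=0 term ⇒ +0.431201;  D = +0.129891-0.411173i
Y_2^{m'}(θ=1.1118,φ=0.8936) and Σ D·Y over m':
  (+0.1299+0.4112i)·(-0.0667-0.3032i)  (+0.4509+0.3304i)·(+0.1923-0.2391i)  (-0.0562+0.0000i)·(-0.1297+0.0000i)  (-0.4509+0.3304i)·(-0.1923-0.2391i)  (+0.1299-0.4112i)·(-0.0667+0.3032i)
Y_2^0(R⁻¹ n̂) = +0.570742+0.000000i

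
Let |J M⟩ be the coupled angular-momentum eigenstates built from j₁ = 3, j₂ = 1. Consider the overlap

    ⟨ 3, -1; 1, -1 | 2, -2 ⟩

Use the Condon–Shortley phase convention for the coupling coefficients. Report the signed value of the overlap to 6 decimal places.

+0.218218

√[5·2!4!0!/7! · 2!4!0!2!0!4!] = √(768/7)
  +(−1)^0/∏(0,2,4,0,0,0)! = 1/48  (running 1/48)
⟨..|..⟩ = √(768/7)·(1/48) = +0.218218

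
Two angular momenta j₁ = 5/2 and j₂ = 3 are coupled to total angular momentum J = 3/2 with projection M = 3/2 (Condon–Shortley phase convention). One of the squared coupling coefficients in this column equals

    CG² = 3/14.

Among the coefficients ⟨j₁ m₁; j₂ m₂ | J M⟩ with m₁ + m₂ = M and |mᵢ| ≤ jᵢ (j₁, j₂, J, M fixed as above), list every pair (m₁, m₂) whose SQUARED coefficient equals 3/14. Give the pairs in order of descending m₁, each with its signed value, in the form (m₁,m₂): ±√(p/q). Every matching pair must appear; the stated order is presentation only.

Admissible pairs with m₁+m₂ = M = 3/2: (-3/2,3), (-1/2,2), (1/2,1), (3/2,0), (5/2,-1)
  (m₁,m₂)=(5/2,-1): CG² = 1/14, CG = +√(1/14)
  (m₁,m₂)=(3/2,0): CG² = 6/35, CG = −√(6/35)
  (m₁,m₂)=(1/2,1): CG² = 9/35, CG = +√(9/35)
  (m₁,m₂)=(-1/2,2): CG² = 2/7, CG = −√(2/7)
  (m₁,m₂)=(-3/2,3): CG² = 3/14, CG = +√(3/14)   ← matches the target
Pairs with CG² = 3/14: (-3/2,3): +√(3/14)

(-3/2,3): +√(3/14)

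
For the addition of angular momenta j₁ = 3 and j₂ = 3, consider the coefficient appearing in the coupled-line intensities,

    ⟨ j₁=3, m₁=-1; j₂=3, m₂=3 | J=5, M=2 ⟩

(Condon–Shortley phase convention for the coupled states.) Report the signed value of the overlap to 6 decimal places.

-0.408248  (= −√(1/6))

√[11·1!5!5!/12! · 2!4!6!0!7!3!] = √(345600)
  +(−1)^1/∏(1,0,3,5,2,0)! = -1/1440  (running -1/1440)
⟨..|..⟩ = √(345600)·(-1/1440) = -0.408248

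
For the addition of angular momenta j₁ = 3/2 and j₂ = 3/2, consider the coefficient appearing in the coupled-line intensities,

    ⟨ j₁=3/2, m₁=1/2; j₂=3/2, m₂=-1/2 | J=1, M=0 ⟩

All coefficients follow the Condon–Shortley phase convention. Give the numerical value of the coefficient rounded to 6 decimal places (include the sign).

j₁+j₂−J=2  J+j₁−j₂=1  J−j₁+j₂=1  j₁+j₂+J+1=5
(j₁±m₁, j₂±m₂, J±M) = (2,1,1,2,1,1)
P² = 1/5
sum k=0..1:
  [0] +1/2 = 1/2
  [1] −1/1 = -1
S = -1/2
C² = P²·S² = 1/20 ; C = -0.223607

−√(1/20) ≈ -0.223607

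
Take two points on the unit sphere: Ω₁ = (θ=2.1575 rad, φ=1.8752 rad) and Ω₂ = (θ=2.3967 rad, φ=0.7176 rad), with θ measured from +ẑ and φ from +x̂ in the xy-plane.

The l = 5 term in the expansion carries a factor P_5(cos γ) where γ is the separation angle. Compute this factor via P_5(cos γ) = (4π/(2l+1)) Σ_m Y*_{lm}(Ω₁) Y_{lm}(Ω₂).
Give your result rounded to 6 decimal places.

Expand P_5 via completeness: Σ_{m} conj(Y_{5,m}) at Ω₁ times Y_{5,m} at Ω₂ —
  m=-5: (-0.185674+0.009064i) × (-0.059932+0.028685i) = +0.010868-0.005869i  (running Σ = +0.010868-0.005869i)
  m=-4: (-0.135171-0.366677i) × (+0.219532+0.061039i) = -0.007293-0.088748i  (running Σ = +0.003575-0.094618i)
  m=-3: (+0.278064-0.214733i) × (-0.228911-0.347871i) = -0.138351-0.047575i  (running Σ = -0.134776-0.142193i)
  m=-2: (-0.042979-0.029963i) × (-0.048094+0.352509i) = +0.012629-0.013709i  (running Σ = -0.122147-0.155903i)
  m=-1: (+0.105381-0.335429i) × (-0.070728+0.061733i) = +0.013254+0.030230i  (running Σ = -0.108893-0.125673i)
  m=0: (+0.034733-0.000000i) × (+0.380887+0.000000i) = +0.013229+0.000000i  (running Σ = -0.095664-0.125673i)
  m=1: (-0.105381-0.335429i) × (+0.070728+0.061733i) = +0.013254-0.030230i  (running Σ = -0.082410-0.155903i)
  m=2: (-0.042979+0.029963i) × (-0.048094-0.352509i) = +0.012629+0.013709i  (running Σ = -0.069781-0.142193i)
  m=3: (-0.278064-0.214733i) × (+0.228911-0.347871i) = -0.138351+0.047575i  (running Σ = -0.208133-0.094618i)
  m=4: (-0.135171+0.366677i) × (+0.219532-0.061039i) = -0.007293+0.088748i  (running Σ = -0.215425-0.005869i)
  m=5: (+0.185674+0.009064i) × (+0.059932+0.028685i) = +0.010868+0.005869i  (running Σ = -0.204558+0.000000i)
Total Σ_m = -0.204558+0.000000i. Multiply by 1.142397: -0.233686+0.000000i. P_5(cos γ) = -0.233686

-0.233686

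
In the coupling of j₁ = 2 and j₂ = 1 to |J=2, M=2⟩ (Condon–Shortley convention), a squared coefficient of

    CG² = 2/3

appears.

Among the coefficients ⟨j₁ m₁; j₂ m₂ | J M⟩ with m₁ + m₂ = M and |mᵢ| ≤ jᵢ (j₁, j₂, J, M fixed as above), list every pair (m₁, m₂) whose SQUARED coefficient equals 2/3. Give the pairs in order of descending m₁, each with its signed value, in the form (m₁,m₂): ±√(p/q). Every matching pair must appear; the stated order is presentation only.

(2,0): +√(2/3)

Admissible pairs with m₁+m₂ = M = 2: (1,1), (2,0)
  (m₁,m₂)=(2,0): CG² = 2/3, CG = +√(2/3)   ← matches the target
  (m₁,m₂)=(1,1): CG² = 1/3, CG = −√(1/3)
Pairs with CG² = 2/3: (2,0): +√(2/3)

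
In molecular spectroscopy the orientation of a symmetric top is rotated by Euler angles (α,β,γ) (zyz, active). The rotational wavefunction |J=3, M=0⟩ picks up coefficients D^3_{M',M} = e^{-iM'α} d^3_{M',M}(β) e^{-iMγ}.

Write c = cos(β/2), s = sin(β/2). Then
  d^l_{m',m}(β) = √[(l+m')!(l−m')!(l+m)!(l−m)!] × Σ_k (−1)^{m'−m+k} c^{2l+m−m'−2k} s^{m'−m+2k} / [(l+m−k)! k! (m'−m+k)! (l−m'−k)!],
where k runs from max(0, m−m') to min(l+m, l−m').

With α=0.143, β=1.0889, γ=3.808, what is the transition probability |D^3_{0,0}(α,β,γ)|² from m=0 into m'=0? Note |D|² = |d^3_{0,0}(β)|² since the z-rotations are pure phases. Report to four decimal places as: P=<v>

D^3_{0,0}(0.1430,1.0889,3.8080) = e^{-i·0·0.1430}·d^3_{0,0}(1.0889)·e^{-i·0·3.8080}. Compute d first:
c=cos(1.088900/2)=0.855412, s=sin(1.088900/2)=0.517948; N=√[6·6·6·6]=36.000000
k∈{0,1,2,3} keeps every argument non-negative
  k=0: (−1)^0·36.0000/(36)·0.8554^6·0.5179^0 = +0.391790
  k=1: (−1)^1·36.0000/(4)·0.8554^4·0.5179^2 = -1.292755
  k=2: (−1)^2·36.0000/(4)·0.8554^2·0.5179^4 = +0.473955
  k=3: (−1)^3·36.0000/(36)·0.8554^0·0.5179^6 = -0.019307
d^3_{0,0}(1.0889) = +0.391790 -1.292755 +0.473955 -0.019307 = -0.446318
|D^3_{0,0}|² = |d^3_{0,0}(β)|² = (-0.446318)² = 0.199199 (the z-rotation phases have unit modulus)

P=0.1992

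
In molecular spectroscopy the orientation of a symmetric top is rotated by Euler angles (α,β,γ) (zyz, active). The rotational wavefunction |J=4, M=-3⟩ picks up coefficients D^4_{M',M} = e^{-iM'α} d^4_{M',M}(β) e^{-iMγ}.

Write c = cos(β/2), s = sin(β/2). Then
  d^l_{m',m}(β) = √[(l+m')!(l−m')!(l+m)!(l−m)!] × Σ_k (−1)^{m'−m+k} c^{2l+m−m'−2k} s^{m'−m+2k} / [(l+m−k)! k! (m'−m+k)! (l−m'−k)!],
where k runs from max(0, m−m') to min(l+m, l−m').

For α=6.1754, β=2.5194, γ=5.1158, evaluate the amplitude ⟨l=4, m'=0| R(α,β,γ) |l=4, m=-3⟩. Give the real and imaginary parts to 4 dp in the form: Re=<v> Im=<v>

Split into d^4_{0,-3}(β=2.5194) × two z-phases.
Half-angle: c=0.306103, s=0.951999. N=√(24·24·1·5040)=1703.830978
k: max(0,(-3)−(0))=0 … min(4+(-3),4−(0))=1
  k=0: (−1)^3·1703.8310/(144)·0.3061^5·0.9520^3 = -0.027435
  k=1: (−1)^4·1703.8310/(144)·0.3061^3·0.9520^5 = +0.265367
d^4_{0,-3}(2.5194) = -0.027435 +0.265367 = +0.237931
Phases: e^{-i·(0)·6.1754}=+1.000000+0.000000i, e^{-i·(-3)·5.1158}=-0.935698+0.352801i ⇒ D=-0.222632+0.083943i

Re=-0.2226 Im=0.0839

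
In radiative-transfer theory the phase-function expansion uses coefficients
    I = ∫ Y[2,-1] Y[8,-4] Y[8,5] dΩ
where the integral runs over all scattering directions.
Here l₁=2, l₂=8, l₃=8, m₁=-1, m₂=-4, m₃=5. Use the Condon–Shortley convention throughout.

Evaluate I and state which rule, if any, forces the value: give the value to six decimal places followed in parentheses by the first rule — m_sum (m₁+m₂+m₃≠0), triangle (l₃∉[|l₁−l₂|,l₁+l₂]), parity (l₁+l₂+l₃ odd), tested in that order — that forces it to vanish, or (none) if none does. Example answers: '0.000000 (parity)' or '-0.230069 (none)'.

-0.175924 (none)

m-sum 0 ✓  L=18 even ✓  6≤8≤10 ✓
Π(2lᵢ+1) = 5×17×17 = 1445
triangle coeff Δ(2,8,8) = 1/348840
Σ_t [0,2]: t=0:+1/116121600 t=1:−1/25401600 t=2:+1/116121600 = -1/45158400
(3j)²=24/1615 [(2 8 8; 0 0 0)], sign=-1
Σ_t [1,2]: t=1:−1/479001600 t=2:+1/1916006400 = -1/638668800
(3j)²=117/6460 [(2 8 8; -1 -4 5)], sign=+1
⇒ 4πI² = 702/1805
I = (-1)√(702/1805/(4π)) = -0.17592397
No selection rule forces the value: the integral is nonzero (none).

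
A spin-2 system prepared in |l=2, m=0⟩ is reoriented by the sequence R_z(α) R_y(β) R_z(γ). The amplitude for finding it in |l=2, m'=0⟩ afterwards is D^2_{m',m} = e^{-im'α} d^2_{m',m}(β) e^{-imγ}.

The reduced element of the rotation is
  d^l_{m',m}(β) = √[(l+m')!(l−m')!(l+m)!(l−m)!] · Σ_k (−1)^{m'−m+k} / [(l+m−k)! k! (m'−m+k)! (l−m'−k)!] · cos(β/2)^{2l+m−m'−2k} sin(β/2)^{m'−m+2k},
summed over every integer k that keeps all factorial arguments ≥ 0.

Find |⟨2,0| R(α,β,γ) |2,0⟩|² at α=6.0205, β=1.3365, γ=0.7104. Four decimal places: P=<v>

D^2_{0,0}(6.0205,1.3365,0.7104) = e^{-i·0·6.0205}·d^2_{0,0}(1.3365)·e^{-i·0·0.7104}. Compute d first:
c=cos(1.336500/2)=0.784907, s=sin(1.336500/2)=0.619613; N=√[2·2·2·2]=4.000000
The bounds max(0,m−m')=0 and min(l+m,l−m')=2 give 3 terms
  k=0: (−1)^0·4.0000/(4)·0.7849^4·0.6196^0 = +0.379554
  k=1: (−1)^1·4.0000/(1)·0.7849^2·0.6196^2 = -0.946102
  k=2: (−1)^2·4.0000/(4)·0.7849^0·0.6196^4 = +0.147395
d^2_{0,0}(1.3365) = +0.379554 -0.946102 +0.147395 = -0.419154
|D^2_{0,0}|² = |d^2_{0,0}(β)|² = (-0.419154)² = 0.175690 (the z-rotation phases have unit modulus)

P=0.1757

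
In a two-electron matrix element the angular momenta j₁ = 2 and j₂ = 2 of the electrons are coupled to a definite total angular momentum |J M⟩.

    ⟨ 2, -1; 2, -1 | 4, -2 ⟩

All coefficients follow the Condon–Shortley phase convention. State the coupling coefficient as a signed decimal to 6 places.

+√(4/7) ≈ +0.755929

√[9·0!4!4!/9! · 1!3!1!3!2!6!] = √(5184/7)
  +(−1)^0/∏(0,0,3,1,1,3)! = 1/36  (running 1/36)
⟨..|..⟩ = √(5184/7)·(1/36) = +0.755929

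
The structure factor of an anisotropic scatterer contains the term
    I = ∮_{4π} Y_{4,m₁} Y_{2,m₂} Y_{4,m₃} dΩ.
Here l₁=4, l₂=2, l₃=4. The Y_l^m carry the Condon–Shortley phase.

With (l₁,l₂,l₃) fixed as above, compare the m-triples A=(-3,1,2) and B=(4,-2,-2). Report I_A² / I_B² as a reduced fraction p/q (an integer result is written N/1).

Same 4,2,4: normalisation and zero-m 3j drop out of the ratio.
A: Δ: 2! 6! 2! / 11! → 1/13860; sum: t=1:−1/1440 t=2:+1/240 = 1/288; 3j²(4 2 4; -3 1 2) = Δ·Π!·Σ² = 5/132  (sign +1)
B: Δ: 2! 6! 2! / 11! → 1/13860; sum: t=0:+1/2880 = 1/2880; 3j²(4 2 4; 4 -2 -2) = Δ·Π!·Σ² = 2/165  (sign +1)
I_A²/I_B² = (5/132)/(2/165) = 25/8

25/8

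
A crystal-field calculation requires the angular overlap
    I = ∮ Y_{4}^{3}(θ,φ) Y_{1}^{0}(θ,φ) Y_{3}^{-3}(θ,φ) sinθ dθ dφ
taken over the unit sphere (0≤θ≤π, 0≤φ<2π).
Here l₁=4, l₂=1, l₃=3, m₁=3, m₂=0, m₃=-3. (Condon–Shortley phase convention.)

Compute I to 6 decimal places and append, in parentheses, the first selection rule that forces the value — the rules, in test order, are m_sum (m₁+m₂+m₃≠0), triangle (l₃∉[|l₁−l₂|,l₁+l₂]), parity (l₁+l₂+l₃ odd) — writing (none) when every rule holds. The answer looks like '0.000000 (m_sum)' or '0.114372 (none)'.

Rules hold: Σm=0, L=8 even, 3≤3≤5.
N = 9·3·7 = 189
Δ = 2!·6!·0!/9! = 1/252
Racah Σ t=1..1: t=1:−1/36 = -1/36
⇒ 3j(4 1 3; 0 0 0)² = 4/63, sgn +1
Racah Σ t=1..1: t=1:−1/720 = -1/720
⇒ 3j(4 1 3; 3 0 -3)² = 1/36, sgn -1
4πI² = N·(3j₀)²·(3jₘ)² = 1/3
I = -1·√(0.333333/4π) = -0.16286750
No selection rule forces the value: the integral is nonzero (none).

-0.162868 (none)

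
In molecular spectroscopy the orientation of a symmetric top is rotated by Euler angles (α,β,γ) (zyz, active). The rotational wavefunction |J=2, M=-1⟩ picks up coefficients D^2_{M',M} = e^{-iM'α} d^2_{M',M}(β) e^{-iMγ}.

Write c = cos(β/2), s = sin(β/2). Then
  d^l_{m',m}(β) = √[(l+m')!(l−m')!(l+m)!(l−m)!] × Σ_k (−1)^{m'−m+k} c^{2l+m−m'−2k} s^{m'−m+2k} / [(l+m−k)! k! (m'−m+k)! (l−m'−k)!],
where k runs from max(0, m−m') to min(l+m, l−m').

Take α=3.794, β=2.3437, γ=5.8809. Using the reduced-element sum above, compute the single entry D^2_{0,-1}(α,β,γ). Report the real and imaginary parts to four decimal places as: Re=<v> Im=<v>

Re=0.5633 Im=-0.2397

Split into d^2_{0,-1}(β=2.3437) × two z-phases.
c=cos(2.343700/2)=0.388448, s=sin(2.343700/2)=0.921471; N=√[2·2·1·6]=4.898979
k∈{0,1} keeps every argument non-negative
  k=0: (−1)^1·4.8990/(2)·0.3884^3·0.9215^1 = -0.132298
  k=1: (−1)^2·4.8990/(2)·0.3884^1·0.9215^3 = +0.744480
d^2_{0,-1}(2.3437) = -0.132298 +0.744480 = +0.612181
Attach z-rotation phases: D = e^{-i(0)(3.7940)}·(+0.612181)·e^{-i(-1)(5.8809)} = +0.563310-0.239683i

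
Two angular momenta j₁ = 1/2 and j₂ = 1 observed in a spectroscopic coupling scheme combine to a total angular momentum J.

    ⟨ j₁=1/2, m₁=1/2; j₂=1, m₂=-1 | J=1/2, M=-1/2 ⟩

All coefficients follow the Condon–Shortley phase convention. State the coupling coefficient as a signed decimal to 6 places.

triangle: 1!*0!*1!/3! = 1/6
(j±m)!: 1!*0!*0!*2!*0!*1! = 2
prefactor² = (2J+1)*Δ*N² = 2/3
  k=0: +1/(0!*1!*0!*0!*0!*1!) = 1
Σ = 1  ⇒  CG² = 2/3*1² = 2/3
CG = +√(2/3) = +0.816497

+√(2/3) = +0.816497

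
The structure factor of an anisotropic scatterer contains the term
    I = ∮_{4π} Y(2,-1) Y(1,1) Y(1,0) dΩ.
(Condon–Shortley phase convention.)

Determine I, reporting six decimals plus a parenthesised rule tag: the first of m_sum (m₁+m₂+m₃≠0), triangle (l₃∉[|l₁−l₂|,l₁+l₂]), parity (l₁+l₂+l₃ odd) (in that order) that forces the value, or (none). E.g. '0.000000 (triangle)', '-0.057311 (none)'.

Checks pass: Σm=0; 4 even; l₃=1∈[1,3].
(2·2+1)(2·1+1)(2·1+1) = 45
Δ: 2! 2! 0! / 5! → 1/30
sum: t=1:−1/1 = -1/1
3j²(2 1 1; 0 0 0) = Δ·Π!·Σ² = 2/15  (sign +1)
sum: t=2:+1/2 = 1/2
3j²(2 1 1; -1 1 0) = Δ·Π!·Σ² = 1/10  (sign -1)
combine: 4πI² = 45·2/15·1/10 = 3/5
take √, sign -1: I = -0.21850969
No selection rule forces the value: the integral is nonzero (none).

-0.218510 (none)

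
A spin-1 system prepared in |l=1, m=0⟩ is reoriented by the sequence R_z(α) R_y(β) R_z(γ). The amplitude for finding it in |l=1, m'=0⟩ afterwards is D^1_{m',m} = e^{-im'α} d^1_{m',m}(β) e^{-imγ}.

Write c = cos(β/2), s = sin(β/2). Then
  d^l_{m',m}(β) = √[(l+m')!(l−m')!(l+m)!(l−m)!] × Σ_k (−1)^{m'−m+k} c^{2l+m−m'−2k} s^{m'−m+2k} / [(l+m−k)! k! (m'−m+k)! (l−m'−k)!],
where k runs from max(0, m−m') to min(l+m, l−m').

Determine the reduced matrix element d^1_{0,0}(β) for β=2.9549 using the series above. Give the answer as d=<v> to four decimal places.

d=-0.9826

d^1_{0,0}(β=2.9549) via the finite sum:
With c≡cos(β/2)=0.093211 and s≡sin(β/2)=0.995646, N=[1·1·1·1]^{1/2}=1.000000
Admissible k: 0..1 (factorial args all ≥0)
  k=0: (−1)^0·1.0000/(1)·0.0932^2·0.9956^0 = +0.008688
  k=1: (−1)^1·1.0000/(1)·0.0932^0·0.9956^2 = -0.991312
d^1_{0,0}(2.9549) = +0.008688 -0.991312 = -0.982623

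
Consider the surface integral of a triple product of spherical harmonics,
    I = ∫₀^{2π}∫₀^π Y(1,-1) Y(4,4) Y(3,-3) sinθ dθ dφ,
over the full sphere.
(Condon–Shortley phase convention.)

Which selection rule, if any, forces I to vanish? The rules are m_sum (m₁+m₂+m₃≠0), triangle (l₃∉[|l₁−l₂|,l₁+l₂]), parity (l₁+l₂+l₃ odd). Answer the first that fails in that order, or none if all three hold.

m₁+m₂+m₃ = -1 + 4 − 3 = 0  ✓
triangle: |1−4|=3 ≤ l₃=3 ≤ 1+4=5  ✓
parity: l₁+l₂+l₃ = 8 is even  ✓

none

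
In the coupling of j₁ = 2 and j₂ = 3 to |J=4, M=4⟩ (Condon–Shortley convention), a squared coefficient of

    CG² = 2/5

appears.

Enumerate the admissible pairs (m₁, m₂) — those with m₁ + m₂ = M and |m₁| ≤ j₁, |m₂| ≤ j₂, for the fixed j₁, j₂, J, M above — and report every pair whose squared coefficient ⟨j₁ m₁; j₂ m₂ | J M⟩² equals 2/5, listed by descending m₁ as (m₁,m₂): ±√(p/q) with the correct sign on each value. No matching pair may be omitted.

(2,2): +√(2/5)

Admissible pairs with m₁+m₂ = M = 4: (1,3), (2,2)
  (m₁,m₂)=(2,2): CG² = 2/5, CG = +√(2/5)   ← matches the target
  (m₁,m₂)=(1,3): CG² = 3/5, CG = −√(3/5)
Pairs with CG² = 2/5: (2,2): +√(2/5)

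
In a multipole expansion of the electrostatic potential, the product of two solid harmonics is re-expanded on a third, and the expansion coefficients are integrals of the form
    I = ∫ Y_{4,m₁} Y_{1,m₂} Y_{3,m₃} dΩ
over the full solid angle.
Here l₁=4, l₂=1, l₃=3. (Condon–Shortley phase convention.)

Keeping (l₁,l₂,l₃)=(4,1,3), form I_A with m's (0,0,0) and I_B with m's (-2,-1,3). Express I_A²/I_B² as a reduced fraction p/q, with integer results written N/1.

Same 4,1,3: normalisation and zero-m 3j drop out of the ratio.
A: Δ: 2! 6! 0! / 9! → 1/252; sum: t=1:−1/36 = -1/36; 3j²(4 1 3; 0 0 0) = Δ·Π!·Σ² = 4/63  (sign +1)
B: Δ: 2! 6! 0! / 9! → 1/252; sum: t=0:+1/1440 = 1/1440; 3j²(4 1 3; -2 -1 3) = Δ·Π!·Σ² = 1/252  (sign +1)
I_A²/I_B² = (4/63)/(1/252) = 16/1

16/1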